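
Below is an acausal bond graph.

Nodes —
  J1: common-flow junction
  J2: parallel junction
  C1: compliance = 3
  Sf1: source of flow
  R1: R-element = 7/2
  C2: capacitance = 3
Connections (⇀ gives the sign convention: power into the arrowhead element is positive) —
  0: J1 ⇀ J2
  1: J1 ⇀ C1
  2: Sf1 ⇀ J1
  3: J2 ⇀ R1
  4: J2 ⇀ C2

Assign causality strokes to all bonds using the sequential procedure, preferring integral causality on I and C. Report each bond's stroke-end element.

β0 stroke→J1
β1 stroke→J1
β2 stroke→Sf1
β3 stroke→R1
β4 stroke→J2

#2 stroke at Sf1  (Sf1 fixes flow; stroke at Sf1)
#0 stroke at J1  (common-f at J1 fixed by 2)
#1 stroke at J1  (J1 flow already set via bond 2)
#4 stroke at J2  (C2 integral (e out))
#3 stroke at R1  (J2 effort already set via bond 4)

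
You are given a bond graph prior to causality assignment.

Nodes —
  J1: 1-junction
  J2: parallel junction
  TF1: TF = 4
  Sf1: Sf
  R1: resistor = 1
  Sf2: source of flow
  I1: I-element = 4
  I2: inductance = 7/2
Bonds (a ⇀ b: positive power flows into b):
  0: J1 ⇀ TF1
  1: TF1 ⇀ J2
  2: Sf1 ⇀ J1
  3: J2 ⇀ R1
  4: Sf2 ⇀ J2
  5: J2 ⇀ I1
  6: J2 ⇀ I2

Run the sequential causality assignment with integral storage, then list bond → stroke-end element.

b2 stroke at Sf1  (Sf1 (Sf) sets flow on bond)
b4 stroke at Sf2  (Sf2 (Sf) sets flow on bond)
b0 stroke at J1  (J1: bond 2 brought flow, rest push out)
b1 stroke at TF1  (through TF1, causality passes straight; one stroke at TF1)
b5 stroke at I1  (I1 outputs flow p/I1)
b6 stroke at I2  (prefer integral on I2)
b3 stroke at J2  (only one effort-in slot at J2)

β0 stroke at J1
β1 stroke at TF1
β2 stroke at Sf1
β3 stroke at J2
β4 stroke at Sf2
β5 stroke at I1
β6 stroke at I2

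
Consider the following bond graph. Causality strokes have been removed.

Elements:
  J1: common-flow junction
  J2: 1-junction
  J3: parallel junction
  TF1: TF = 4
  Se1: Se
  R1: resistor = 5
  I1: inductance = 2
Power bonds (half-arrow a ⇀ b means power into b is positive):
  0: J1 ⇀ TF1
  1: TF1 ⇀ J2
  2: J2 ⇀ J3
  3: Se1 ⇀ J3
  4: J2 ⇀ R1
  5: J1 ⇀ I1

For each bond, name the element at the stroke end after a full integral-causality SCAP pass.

β3 →J3  (Se1: effort source, stroke at far end)
β2 →J2  (common-e at J3 fixed by 3)
β5 →I1  (I1 outputs flow p/I1)
β0 →J1  (J1: bond 5 brought flow, rest push out)
β1 →TF1  (TF1 one-in-one-out from 0)
β4 →J2  (J2 flow already set via bond 1)

bond 0 |J1
bond 1 |TF1
bond 2 |J2
bond 3 |J3
bond 4 |J2
bond 5 |I1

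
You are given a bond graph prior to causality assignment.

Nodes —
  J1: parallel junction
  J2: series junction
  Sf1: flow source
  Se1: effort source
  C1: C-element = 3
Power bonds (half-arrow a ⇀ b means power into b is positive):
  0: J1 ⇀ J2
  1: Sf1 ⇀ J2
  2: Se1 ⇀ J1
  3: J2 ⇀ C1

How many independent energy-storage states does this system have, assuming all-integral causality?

1  (C1 all integral)

b1 |Sf1  (Sf1: flow source, stroke at near end)
b2 |J1  (Se1 fixes effort; stroke away)
b0 |J2  (J1: bond 2 brought effort, rest push out)
b3 |J2  (J2 flow already set via bond 1)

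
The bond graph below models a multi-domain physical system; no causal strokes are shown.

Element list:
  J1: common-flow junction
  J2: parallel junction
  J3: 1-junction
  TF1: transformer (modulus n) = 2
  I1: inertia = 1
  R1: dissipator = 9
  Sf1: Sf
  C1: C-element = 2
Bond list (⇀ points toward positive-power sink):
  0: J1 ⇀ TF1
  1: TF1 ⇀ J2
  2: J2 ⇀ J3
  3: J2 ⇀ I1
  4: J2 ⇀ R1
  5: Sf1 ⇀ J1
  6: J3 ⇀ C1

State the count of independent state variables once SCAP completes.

2  (C1, I1 all integral)

bond 5 →Sf1  (source Sf1 imposes f)
bond 0 →J1  (J1 flow already set via bond 5)
bond 1 →TF1  (through TF1, causality passes straight; one stroke at TF1)
bond 3 →I1  (I1 outputs flow p/I1)
bond 6 →J3  (C1 outputs effort q/C1)
bond 2 →J2  (closing 1-jn rule on J3)
bond 4 →R1  (J2 effort already set via bond 2)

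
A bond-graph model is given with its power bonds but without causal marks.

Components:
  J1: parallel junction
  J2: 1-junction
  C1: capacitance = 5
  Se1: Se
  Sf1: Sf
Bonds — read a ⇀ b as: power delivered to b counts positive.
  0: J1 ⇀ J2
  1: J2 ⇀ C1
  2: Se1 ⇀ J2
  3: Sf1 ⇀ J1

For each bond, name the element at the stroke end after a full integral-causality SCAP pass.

b0 stroke→J1
b1 stroke→J2
b2 stroke→J2
b3 stroke→Sf1

#2 →J2  (Se1 (Se) sets effort on bond)
#3 →Sf1  (Sf1 (Sf) sets flow on bond)
#0 →J1  (closing 0-jn rule on J1)
#1 →J2  (J2: bond 0 brought flow, rest push out)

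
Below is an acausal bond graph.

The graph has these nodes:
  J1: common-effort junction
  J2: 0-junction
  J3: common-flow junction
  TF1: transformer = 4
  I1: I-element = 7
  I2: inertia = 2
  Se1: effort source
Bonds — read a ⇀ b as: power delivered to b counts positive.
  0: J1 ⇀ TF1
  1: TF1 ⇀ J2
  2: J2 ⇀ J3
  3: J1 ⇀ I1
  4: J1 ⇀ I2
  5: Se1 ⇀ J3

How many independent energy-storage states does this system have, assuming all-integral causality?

β5 →J3  (Se1: effort source, stroke at far end)
β2 →J2  (closing 1-jn rule on J3)
β1 →TF1  (0-jn J2 has e-setter on 2)
β0 →J1  (through TF1, causality passes straight; one stroke at TF1)
β3 →I1  (J1 effort already set via bond 0)
β4 →I2  (0-jn J1 has e-setter on 0)

2  (I1, I2 all integral)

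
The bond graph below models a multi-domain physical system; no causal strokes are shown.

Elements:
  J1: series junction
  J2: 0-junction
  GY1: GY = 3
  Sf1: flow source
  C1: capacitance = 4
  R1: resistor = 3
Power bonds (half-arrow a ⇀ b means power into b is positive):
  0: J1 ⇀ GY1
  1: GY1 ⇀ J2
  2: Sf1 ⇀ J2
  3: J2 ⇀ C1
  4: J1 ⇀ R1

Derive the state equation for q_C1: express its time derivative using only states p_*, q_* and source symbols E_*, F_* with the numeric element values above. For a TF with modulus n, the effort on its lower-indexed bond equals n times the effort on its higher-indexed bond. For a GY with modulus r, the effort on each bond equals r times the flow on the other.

#2 |Sf1  (Sf1 (Sf) sets flow on bond)
#3 |J2  (C1: C, integral causality)
#1 |GY1  (J2 effort already set via bond 3)
#0 |GY1  (GY1 both-in/both-out from 1)
#4 |J1  (common-f at J1 fixed by 0)

dq_C1/dt = F_Sf1 - q_C1/12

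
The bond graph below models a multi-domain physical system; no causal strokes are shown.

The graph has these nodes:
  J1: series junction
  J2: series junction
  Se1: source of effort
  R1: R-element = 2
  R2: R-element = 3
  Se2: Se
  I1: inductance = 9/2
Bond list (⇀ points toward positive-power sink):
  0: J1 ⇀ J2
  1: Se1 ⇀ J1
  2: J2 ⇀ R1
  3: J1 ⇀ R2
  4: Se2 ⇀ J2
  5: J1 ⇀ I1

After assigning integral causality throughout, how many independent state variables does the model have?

1  (I1 all integral)

#1 stroke at J1  (Se1 fixes effort; stroke away)
#4 stroke at J2  (Se2 (Se) sets effort on bond)
#5 stroke at I1  (I1: I, integral causality)
#0 stroke at J1  (J1 flow already set via bond 5)
#3 stroke at J1  (J1 flow already set via bond 5)
#2 stroke at J2  (J2: bond 0 brought flow, rest push out)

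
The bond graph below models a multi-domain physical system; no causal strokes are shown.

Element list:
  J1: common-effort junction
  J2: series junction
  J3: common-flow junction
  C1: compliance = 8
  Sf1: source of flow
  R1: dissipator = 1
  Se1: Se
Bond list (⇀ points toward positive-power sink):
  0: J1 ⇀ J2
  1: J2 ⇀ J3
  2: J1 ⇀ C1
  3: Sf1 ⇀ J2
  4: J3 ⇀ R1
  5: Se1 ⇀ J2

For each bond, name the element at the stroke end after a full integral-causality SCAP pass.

#0 →J2
#1 →J2
#2 →J1
#3 →Sf1
#4 →J3
#5 →J2

#3 |Sf1  (Sf1 fixes flow; stroke at Sf1)
#5 |J2  (Se1 fixes effort; stroke away)
#0 |J2  (1-jn J2 has f-setter on 3)
#1 |J2  (common-f at J2 fixed by 3)
#4 |J3  (J3 flow already set via bond 1)
#2 |J1  (closing 0-jn rule on J1)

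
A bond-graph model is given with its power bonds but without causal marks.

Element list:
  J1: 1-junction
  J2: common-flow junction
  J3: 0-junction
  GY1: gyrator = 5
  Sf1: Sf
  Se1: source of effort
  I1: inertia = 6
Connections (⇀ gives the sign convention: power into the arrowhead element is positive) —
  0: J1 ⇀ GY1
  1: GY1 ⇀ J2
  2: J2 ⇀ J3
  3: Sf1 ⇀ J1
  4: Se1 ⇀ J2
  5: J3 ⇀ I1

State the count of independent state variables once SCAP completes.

1  (I1 all integral)

#3 stroke at Sf1  (Sf1 fixes flow; stroke at Sf1)
#4 stroke at J2  (Se1 (Se) sets effort on bond)
#0 stroke at J1  (J1: bond 3 brought flow, rest push out)
#1 stroke at J2  (GY1: gyrator matches bond 0)
#2 stroke at J3  (closing 1-jn rule on J2)
#5 stroke at I1  (0-jn J3 has e-setter on 2)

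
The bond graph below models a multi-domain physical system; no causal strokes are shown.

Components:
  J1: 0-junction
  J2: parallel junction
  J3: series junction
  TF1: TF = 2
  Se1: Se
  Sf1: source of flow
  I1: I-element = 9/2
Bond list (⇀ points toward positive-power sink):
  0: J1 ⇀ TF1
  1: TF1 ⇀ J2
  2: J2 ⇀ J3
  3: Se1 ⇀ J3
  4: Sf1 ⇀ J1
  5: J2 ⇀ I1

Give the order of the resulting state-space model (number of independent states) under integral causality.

1  (I1 all integral)

#3 stroke→J3  (Se1 fixes effort; stroke away)
#4 stroke→Sf1  (Sf1 fixes flow; stroke at Sf1)
#0 stroke→J1  (closing 0-jn rule on J1)
#2 stroke→J2  (J3 needs exactly one f-in)
#1 stroke→TF1  (through TF1, causality passes straight; one stroke at TF1)
#5 stroke→I1  (0-jn J2 has e-setter on 2)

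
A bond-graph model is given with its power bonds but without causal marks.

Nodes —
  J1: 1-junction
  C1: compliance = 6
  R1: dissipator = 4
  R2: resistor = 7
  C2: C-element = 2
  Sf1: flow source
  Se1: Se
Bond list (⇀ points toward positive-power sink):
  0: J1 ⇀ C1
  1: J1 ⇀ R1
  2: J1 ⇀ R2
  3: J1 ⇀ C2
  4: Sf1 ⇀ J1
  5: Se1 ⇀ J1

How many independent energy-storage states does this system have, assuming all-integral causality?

bond 4 |Sf1  (Sf1 (Sf) sets flow on bond)
bond 5 |J1  (source Se1 imposes e)
bond 0 |J1  (J1: bond 4 brought flow, rest push out)
bond 1 |J1  (common-f at J1 fixed by 4)
bond 2 |J1  (J1: bond 4 brought flow, rest push out)
bond 3 |J1  (J1: bond 4 brought flow, rest push out)

2  (C1, C2 all integral)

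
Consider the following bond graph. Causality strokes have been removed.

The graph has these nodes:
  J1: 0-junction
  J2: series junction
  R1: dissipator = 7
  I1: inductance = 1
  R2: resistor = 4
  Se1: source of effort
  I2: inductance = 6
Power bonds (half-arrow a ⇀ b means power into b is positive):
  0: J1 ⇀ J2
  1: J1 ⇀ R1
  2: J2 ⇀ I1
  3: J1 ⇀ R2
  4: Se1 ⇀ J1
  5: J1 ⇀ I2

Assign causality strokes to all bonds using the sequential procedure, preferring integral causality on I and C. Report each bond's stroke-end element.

#0 →J2
#1 →R1
#2 →I1
#3 →R2
#4 →J1
#5 →I2

bond 4 →J1  (Se1 fixes effort; stroke away)
bond 0 →J2  (J1: bond 4 brought effort, rest push out)
bond 1 →R1  (J1 effort already set via bond 4)
bond 3 →R2  (common-e at J1 fixed by 4)
bond 5 →I2  (0-jn J1 has e-setter on 4)
bond 2 →I1  (only one flow-in slot at J2)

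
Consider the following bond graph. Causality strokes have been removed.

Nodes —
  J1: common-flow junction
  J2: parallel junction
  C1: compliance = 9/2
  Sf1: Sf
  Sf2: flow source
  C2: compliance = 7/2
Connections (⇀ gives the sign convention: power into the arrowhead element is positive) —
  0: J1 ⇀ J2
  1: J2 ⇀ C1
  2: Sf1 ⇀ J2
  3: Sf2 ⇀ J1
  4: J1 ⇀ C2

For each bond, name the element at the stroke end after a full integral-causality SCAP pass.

β0 stroke at J1
β1 stroke at J2
β2 stroke at Sf1
β3 stroke at Sf2
β4 stroke at J1

#2 stroke at Sf1  (source Sf1 imposes f)
#3 stroke at Sf2  (source Sf2 imposes f)
#0 stroke at J1  (J1: bond 3 brought flow, rest push out)
#4 stroke at J1  (J1 flow already set via bond 3)
#1 stroke at J2  (closing 0-jn rule on J2)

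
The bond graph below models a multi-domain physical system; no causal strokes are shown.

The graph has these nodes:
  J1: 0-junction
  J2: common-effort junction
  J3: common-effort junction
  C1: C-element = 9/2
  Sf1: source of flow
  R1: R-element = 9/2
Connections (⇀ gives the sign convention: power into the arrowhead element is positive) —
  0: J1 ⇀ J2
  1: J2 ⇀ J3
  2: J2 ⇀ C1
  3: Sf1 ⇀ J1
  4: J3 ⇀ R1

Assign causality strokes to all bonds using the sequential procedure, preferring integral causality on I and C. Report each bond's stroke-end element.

#3 stroke at Sf1  (source Sf1 imposes f)
#0 stroke at J1  (J1 needs exactly one e-in)
#2 stroke at J2  (prefer integral on C1)
#1 stroke at J3  (J2: bond 2 brought effort, rest push out)
#4 stroke at R1  (0-jn J3 has e-setter on 1)

bond 0 |J1
bond 1 |J3
bond 2 |J2
bond 3 |Sf1
bond 4 |R1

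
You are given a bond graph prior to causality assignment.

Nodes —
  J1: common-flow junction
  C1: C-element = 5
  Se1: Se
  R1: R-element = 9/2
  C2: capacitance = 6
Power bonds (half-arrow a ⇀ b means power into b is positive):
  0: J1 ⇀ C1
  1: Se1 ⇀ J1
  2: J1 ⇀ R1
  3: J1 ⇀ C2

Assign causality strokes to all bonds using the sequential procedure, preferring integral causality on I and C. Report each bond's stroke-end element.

#0 stroke at J1
#1 stroke at J1
#2 stroke at R1
#3 stroke at J1

bond 1 |J1  (Se1: effort source, stroke at far end)
bond 0 |J1  (C1 integral (e out))
bond 3 |J1  (C2 integral (e out))
bond 2 |R1  (J1 needs exactly one f-in)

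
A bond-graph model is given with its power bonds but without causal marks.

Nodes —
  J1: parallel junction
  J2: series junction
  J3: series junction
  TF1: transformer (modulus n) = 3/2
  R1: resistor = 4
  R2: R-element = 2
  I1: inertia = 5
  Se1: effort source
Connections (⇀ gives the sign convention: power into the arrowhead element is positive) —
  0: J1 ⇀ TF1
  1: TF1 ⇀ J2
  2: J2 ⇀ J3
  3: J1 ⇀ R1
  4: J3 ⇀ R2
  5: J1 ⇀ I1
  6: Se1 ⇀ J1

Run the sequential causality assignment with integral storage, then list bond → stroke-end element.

bond 0 stroke at TF1
bond 1 stroke at J2
bond 2 stroke at J3
bond 3 stroke at R1
bond 4 stroke at R2
bond 5 stroke at I1
bond 6 stroke at J1

#6 →J1  (Se1: effort source, stroke at far end)
#0 →TF1  (0-jn J1 has e-setter on 6)
#3 →R1  (common-e at J1 fixed by 6)
#5 →I1  (common-e at J1 fixed by 6)
#1 →J2  (TF1: transformer flips bond 0)
#2 →J3  (closing 1-jn rule on J2)
#4 →R2  (J3 needs exactly one f-in)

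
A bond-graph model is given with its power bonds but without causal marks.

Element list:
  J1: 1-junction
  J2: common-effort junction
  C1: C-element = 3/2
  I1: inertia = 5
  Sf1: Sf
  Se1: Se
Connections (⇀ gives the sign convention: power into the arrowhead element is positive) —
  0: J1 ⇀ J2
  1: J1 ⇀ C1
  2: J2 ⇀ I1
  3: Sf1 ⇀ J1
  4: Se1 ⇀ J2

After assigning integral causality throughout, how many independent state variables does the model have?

2  (C1, I1 all integral)

#3 stroke at Sf1  (Sf1: flow source, stroke at near end)
#4 stroke at J2  (Se1 (Se) sets effort on bond)
#0 stroke at J1  (J1: bond 3 brought flow, rest push out)
#1 stroke at J1  (J1: bond 3 brought flow, rest push out)
#2 stroke at I1  (J2 effort already set via bond 4)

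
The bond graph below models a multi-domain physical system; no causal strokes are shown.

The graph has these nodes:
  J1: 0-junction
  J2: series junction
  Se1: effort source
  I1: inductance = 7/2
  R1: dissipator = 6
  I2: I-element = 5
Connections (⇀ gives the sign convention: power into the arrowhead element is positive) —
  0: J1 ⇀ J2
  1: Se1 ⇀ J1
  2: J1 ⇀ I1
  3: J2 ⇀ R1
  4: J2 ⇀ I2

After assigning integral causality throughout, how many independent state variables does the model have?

2  (I1, I2 all integral)

bond 1 stroke at J1  (Se1: effort source, stroke at far end)
bond 0 stroke at J2  (common-e at J1 fixed by 1)
bond 2 stroke at I1  (J1 effort already set via bond 1)
bond 4 stroke at I2  (I2 outputs flow p/I2)
bond 3 stroke at J2  (J2 flow already set via bond 4)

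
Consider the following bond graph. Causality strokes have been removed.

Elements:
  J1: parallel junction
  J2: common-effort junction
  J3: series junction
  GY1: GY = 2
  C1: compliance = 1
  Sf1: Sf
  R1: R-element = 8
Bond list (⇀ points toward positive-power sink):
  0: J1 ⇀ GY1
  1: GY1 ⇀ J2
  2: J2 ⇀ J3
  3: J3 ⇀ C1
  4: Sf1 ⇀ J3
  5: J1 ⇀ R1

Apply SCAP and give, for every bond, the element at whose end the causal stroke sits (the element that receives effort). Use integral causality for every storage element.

bond 0 →J1
bond 1 →J2
bond 2 →J3
bond 3 →J3
bond 4 →Sf1
bond 5 →R1

b4 →Sf1  (Sf1 (Sf) sets flow on bond)
b2 →J3  (1-jn J3 has f-setter on 4)
b3 →J3  (J3: bond 4 brought flow, rest push out)
b1 →J2  (J2: last free bond brings effort in)
b0 →J1  (through GY1, causality inverts; strokes same side of GY1)
b5 →R1  (J1: bond 0 brought effort, rest push out)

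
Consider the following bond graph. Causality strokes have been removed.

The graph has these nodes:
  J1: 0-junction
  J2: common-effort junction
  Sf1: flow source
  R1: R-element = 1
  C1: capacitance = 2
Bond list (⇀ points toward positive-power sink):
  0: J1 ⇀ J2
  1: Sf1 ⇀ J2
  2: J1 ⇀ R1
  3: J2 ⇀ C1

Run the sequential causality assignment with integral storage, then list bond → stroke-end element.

β0 stroke→J1
β1 stroke→Sf1
β2 stroke→R1
β3 stroke→J2

b1 stroke at Sf1  (Sf1 fixes flow; stroke at Sf1)
b3 stroke at J2  (C1 outputs effort q/C1)
b0 stroke at J1  (common-e at J2 fixed by 3)
b2 stroke at R1  (common-e at J1 fixed by 0)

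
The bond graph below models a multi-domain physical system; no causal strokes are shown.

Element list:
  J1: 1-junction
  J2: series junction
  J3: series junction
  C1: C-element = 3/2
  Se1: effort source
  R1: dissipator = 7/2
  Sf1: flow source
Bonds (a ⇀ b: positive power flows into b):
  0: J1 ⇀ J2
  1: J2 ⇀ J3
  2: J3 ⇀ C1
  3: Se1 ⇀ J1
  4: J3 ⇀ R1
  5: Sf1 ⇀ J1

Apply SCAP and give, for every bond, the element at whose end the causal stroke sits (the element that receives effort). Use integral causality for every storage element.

bond 3 stroke→J1  (source Se1 imposes e)
bond 5 stroke→Sf1  (Sf1: flow source, stroke at near end)
bond 0 stroke→J1  (1-jn J1 has f-setter on 5)
bond 1 stroke→J2  (J2: bond 0 brought flow, rest push out)
bond 2 stroke→J3  (common-f at J3 fixed by 1)
bond 4 stroke→J3  (J3 flow already set via bond 1)

bond 0 →J1
bond 1 →J2
bond 2 →J3
bond 3 →J1
bond 4 →J3
bond 5 →Sf1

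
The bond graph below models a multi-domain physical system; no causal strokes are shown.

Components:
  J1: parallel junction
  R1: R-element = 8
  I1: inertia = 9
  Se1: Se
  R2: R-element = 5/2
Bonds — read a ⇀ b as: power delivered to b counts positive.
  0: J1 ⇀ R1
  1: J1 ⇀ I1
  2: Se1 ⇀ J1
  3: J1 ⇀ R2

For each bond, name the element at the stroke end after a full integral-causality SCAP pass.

bond 2 stroke→J1  (Se1: effort source, stroke at far end)
bond 0 stroke→R1  (J1 effort already set via bond 2)
bond 1 stroke→I1  (J1 effort already set via bond 2)
bond 3 stroke→R2  (J1: bond 2 brought effort, rest push out)

β0 stroke→R1
β1 stroke→I1
β2 stroke→J1
β3 stroke→R2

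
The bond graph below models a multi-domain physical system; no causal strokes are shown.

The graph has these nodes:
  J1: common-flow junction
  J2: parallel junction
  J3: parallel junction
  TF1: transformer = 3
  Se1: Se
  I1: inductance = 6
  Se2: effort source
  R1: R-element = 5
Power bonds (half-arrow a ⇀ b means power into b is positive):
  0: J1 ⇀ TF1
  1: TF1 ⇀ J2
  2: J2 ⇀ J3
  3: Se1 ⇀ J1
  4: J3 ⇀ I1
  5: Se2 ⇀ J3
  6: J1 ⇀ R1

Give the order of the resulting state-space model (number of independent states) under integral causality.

#3 stroke→J1  (source Se1 imposes e)
#5 stroke→J3  (Se2: effort source, stroke at far end)
#2 stroke→J2  (common-e at J3 fixed by 5)
#4 stroke→I1  (J3: bond 5 brought effort, rest push out)
#1 stroke→TF1  (J2 effort already set via bond 2)
#0 stroke→J1  (TF1 one-in-one-out from 1)
#6 stroke→R1  (J1: last free bond brings flow in)

1  (I1 all integral)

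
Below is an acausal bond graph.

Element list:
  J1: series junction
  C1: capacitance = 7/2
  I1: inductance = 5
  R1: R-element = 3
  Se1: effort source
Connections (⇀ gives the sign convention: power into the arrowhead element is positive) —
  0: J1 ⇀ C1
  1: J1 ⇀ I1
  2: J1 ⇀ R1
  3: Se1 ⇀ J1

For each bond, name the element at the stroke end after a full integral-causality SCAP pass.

β0 stroke at J1
β1 stroke at I1
β2 stroke at J1
β3 stroke at J1

#3 stroke at J1  (source Se1 imposes e)
#0 stroke at J1  (C1 integral (e out))
#1 stroke at I1  (I1: I, integral causality)
#2 stroke at J1  (J1 flow already set via bond 1)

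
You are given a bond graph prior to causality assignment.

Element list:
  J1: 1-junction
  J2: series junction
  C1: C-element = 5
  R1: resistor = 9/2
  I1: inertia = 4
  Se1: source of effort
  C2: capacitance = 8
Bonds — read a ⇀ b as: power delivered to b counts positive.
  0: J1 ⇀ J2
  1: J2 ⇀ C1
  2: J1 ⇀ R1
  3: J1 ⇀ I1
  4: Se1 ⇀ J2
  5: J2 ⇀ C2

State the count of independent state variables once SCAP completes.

β4 →J2  (Se1 fixes effort; stroke away)
β1 →J2  (C1 integral (e out))
β3 →I1  (I1: I, integral causality)
β0 →J1  (1-jn J1 has f-setter on 3)
β2 →J1  (J1: bond 3 brought flow, rest push out)
β5 →J2  (J2 flow already set via bond 0)

3  (C1, C2, I1 all integral)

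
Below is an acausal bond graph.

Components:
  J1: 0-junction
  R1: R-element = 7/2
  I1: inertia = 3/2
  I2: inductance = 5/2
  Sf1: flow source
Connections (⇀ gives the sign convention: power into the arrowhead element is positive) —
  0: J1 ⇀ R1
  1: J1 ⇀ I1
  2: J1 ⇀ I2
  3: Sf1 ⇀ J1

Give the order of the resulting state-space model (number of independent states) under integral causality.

#3 →Sf1  (Sf1 (Sf) sets flow on bond)
#1 →I1  (I1 outputs flow p/I1)
#2 →I2  (I2: I, integral causality)
#0 →J1  (only one effort-in slot at J1)

2  (I1, I2 all integral)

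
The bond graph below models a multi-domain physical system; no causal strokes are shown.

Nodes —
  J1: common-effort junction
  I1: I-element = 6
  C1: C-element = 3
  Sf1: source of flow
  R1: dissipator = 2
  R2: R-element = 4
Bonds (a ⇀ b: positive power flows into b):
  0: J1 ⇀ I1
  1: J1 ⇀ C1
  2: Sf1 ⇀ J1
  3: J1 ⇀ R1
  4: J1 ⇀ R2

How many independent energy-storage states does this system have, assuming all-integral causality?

b2 →Sf1  (source Sf1 imposes f)
b0 →I1  (I1 outputs flow p/I1)
b1 →J1  (prefer integral on C1)
b3 →R1  (J1: bond 1 brought effort, rest push out)
b4 →R2  (0-jn J1 has e-setter on 1)

2  (C1, I1 all integral)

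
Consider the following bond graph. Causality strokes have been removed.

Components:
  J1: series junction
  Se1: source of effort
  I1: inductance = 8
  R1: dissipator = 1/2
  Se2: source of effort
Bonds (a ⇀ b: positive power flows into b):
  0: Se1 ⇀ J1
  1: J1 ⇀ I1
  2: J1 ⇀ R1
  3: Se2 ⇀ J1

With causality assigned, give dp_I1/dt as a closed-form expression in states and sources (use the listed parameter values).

dp_I1/dt = E_Se1 + E_Se2 - p_I1/16

β0 stroke at J1  (Se1 (Se) sets effort on bond)
β3 stroke at J1  (Se2: effort source, stroke at far end)
β1 stroke at I1  (I1 outputs flow p/I1)
β2 stroke at J1  (1-jn J1 has f-setter on 1)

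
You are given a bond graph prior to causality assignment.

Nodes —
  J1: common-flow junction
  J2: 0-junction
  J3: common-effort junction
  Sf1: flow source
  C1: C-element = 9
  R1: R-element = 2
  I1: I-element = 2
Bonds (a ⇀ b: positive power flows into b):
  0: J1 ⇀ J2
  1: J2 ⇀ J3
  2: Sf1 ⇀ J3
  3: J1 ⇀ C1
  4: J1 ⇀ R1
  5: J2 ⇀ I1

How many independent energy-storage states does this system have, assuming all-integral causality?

2  (C1, I1 all integral)

bond 2 stroke→Sf1  (Sf1 fixes flow; stroke at Sf1)
bond 1 stroke→J3  (J3 needs exactly one e-in)
bond 3 stroke→J1  (C1 integral (e out))
bond 5 stroke→I1  (I1: I, integral causality)
bond 0 stroke→J2  (only one effort-in slot at J2)
bond 4 stroke→J1  (J1: bond 0 brought flow, rest push out)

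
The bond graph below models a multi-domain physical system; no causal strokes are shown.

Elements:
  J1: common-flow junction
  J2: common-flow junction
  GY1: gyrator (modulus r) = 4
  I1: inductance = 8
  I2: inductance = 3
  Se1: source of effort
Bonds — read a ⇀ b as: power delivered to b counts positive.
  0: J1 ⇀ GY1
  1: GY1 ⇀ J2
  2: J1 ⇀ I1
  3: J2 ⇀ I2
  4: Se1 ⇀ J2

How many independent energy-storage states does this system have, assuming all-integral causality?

2  (I1, I2 all integral)

b4 stroke at J2  (Se1: effort source, stroke at far end)
b2 stroke at I1  (prefer integral on I1)
b0 stroke at J1  (common-f at J1 fixed by 2)
b1 stroke at J2  (GY GY1: same side as bond 0)
b3 stroke at I2  (closing 1-jn rule on J2)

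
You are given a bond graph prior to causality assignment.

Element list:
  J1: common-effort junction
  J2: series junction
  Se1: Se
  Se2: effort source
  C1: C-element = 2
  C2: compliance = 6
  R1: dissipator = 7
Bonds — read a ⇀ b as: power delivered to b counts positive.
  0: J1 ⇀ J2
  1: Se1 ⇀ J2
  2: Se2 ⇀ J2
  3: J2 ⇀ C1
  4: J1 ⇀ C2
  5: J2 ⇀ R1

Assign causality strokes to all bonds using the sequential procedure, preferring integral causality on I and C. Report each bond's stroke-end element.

β1 stroke→J2  (source Se1 imposes e)
β2 stroke→J2  (Se2 fixes effort; stroke away)
β3 stroke→J2  (C1 integral (e out))
β4 stroke→J1  (C2 integral (e out))
β0 stroke→J2  (common-e at J1 fixed by 4)
β5 stroke→R1  (J2: last free bond brings flow in)

#0 stroke→J2
#1 stroke→J2
#2 stroke→J2
#3 stroke→J2
#4 stroke→J1
#5 stroke→R1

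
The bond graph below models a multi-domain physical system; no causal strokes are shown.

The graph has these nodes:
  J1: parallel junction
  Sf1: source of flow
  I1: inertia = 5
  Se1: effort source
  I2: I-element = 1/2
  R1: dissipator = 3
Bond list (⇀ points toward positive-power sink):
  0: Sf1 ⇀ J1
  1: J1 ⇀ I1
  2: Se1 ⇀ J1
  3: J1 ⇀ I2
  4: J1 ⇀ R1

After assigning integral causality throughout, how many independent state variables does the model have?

b0 stroke→Sf1  (Sf1 fixes flow; stroke at Sf1)
b2 stroke→J1  (Se1: effort source, stroke at far end)
b1 stroke→I1  (common-e at J1 fixed by 2)
b3 stroke→I2  (J1 effort already set via bond 2)
b4 stroke→R1  (0-jn J1 has e-setter on 2)

2  (I1, I2 all integral)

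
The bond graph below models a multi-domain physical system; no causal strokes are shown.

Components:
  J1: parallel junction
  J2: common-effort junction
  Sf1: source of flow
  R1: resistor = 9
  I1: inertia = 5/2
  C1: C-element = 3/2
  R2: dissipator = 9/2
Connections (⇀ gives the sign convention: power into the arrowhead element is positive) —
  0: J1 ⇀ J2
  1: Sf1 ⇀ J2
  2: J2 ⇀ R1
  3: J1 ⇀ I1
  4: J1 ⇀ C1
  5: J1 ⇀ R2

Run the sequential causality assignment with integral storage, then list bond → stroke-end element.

#0 stroke→J2
#1 stroke→Sf1
#2 stroke→R1
#3 stroke→I1
#4 stroke→J1
#5 stroke→R2

bond 1 →Sf1  (Sf1: flow source, stroke at near end)
bond 3 →I1  (I1 integral (f out))
bond 4 →J1  (C1: C, integral causality)
bond 0 →J2  (0-jn J1 has e-setter on 4)
bond 5 →R2  (0-jn J1 has e-setter on 4)
bond 2 →R1  (common-e at J2 fixed by 0)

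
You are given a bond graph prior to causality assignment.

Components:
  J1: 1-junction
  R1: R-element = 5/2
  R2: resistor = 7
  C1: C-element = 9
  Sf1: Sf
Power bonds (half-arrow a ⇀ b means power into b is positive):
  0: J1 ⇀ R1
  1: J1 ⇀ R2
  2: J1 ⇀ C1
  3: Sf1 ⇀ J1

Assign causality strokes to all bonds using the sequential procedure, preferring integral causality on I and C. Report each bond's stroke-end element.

b3 stroke→Sf1  (source Sf1 imposes f)
b0 stroke→J1  (J1 flow already set via bond 3)
b1 stroke→J1  (1-jn J1 has f-setter on 3)
b2 stroke→J1  (1-jn J1 has f-setter on 3)

bond 0 stroke at J1
bond 1 stroke at J1
bond 2 stroke at J1
bond 3 stroke at Sf1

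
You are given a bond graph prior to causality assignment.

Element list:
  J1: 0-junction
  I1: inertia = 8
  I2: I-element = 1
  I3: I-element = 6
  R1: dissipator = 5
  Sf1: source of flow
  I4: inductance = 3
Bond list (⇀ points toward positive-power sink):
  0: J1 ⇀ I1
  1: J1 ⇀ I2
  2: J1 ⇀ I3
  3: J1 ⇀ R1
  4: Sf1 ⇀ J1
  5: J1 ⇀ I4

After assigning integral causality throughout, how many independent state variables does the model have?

4  (I1, I2, I3, I4 all integral)

b4 stroke at Sf1  (Sf1 fixes flow; stroke at Sf1)
b0 stroke at I1  (I1 outputs flow p/I1)
b1 stroke at I2  (prefer integral on I2)
b2 stroke at I3  (prefer integral on I3)
b5 stroke at I4  (prefer integral on I4)
b3 stroke at J1  (J1: last free bond brings effort in)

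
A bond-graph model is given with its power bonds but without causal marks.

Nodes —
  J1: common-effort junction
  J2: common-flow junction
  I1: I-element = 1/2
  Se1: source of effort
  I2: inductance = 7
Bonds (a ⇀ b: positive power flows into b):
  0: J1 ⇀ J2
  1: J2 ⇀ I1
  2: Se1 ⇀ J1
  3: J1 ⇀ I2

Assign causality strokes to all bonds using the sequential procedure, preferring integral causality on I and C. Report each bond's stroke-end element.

bond 0 →J2
bond 1 →I1
bond 2 →J1
bond 3 →I2

bond 2 stroke at J1  (Se1 fixes effort; stroke away)
bond 0 stroke at J2  (common-e at J1 fixed by 2)
bond 3 stroke at I2  (J1 effort already set via bond 2)
bond 1 stroke at I1  (J2 needs exactly one f-in)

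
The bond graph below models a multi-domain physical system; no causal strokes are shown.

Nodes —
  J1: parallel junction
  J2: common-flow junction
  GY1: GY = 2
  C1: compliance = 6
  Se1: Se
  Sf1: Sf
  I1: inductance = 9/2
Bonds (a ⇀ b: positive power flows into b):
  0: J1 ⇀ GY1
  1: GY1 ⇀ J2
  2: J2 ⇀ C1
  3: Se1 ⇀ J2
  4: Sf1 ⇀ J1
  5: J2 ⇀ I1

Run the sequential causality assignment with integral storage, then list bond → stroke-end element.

#3 →J2  (Se1: effort source, stroke at far end)
#4 →Sf1  (source Sf1 imposes f)
#0 →J1  (closing 0-jn rule on J1)
#1 →J2  (GY GY1: same side as bond 0)
#2 →J2  (C1 outputs effort q/C1)
#5 →I1  (J2: last free bond brings flow in)

bond 0 stroke at J1
bond 1 stroke at J2
bond 2 stroke at J2
bond 3 stroke at J2
bond 4 stroke at Sf1
bond 5 stroke at I1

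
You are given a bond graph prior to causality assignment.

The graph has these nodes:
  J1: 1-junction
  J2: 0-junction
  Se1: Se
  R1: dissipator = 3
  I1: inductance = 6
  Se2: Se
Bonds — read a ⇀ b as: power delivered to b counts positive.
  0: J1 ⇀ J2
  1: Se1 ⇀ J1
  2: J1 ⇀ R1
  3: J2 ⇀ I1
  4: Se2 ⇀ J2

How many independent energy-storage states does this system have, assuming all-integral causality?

1  (I1 all integral)

#1 stroke at J1  (Se1: effort source, stroke at far end)
#4 stroke at J2  (Se2 (Se) sets effort on bond)
#0 stroke at J1  (J2: bond 4 brought effort, rest push out)
#3 stroke at I1  (J2: bond 4 brought effort, rest push out)
#2 stroke at R1  (only one flow-in slot at J1)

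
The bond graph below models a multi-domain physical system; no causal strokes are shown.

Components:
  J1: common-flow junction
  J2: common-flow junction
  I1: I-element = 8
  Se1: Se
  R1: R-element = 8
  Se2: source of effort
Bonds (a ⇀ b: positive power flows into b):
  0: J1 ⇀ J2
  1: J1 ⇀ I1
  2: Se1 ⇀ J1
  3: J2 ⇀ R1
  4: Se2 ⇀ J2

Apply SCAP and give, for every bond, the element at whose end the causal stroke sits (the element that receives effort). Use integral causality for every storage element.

bond 0 |J1
bond 1 |I1
bond 2 |J1
bond 3 |J2
bond 4 |J2

#2 |J1  (Se1 (Se) sets effort on bond)
#4 |J2  (Se2: effort source, stroke at far end)
#1 |I1  (I1 integral (f out))
#0 |J1  (J1 flow already set via bond 1)
#3 |J2  (common-f at J2 fixed by 0)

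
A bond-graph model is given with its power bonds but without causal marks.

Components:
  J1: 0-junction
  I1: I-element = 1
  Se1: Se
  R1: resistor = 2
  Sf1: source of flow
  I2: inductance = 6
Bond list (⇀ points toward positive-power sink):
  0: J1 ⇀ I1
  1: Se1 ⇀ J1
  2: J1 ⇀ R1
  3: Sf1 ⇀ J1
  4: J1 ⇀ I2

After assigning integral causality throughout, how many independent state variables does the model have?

2  (I1, I2 all integral)

β1 stroke at J1  (Se1: effort source, stroke at far end)
β3 stroke at Sf1  (Sf1: flow source, stroke at near end)
β0 stroke at I1  (J1 effort already set via bond 1)
β2 stroke at R1  (common-e at J1 fixed by 1)
β4 stroke at I2  (common-e at J1 fixed by 1)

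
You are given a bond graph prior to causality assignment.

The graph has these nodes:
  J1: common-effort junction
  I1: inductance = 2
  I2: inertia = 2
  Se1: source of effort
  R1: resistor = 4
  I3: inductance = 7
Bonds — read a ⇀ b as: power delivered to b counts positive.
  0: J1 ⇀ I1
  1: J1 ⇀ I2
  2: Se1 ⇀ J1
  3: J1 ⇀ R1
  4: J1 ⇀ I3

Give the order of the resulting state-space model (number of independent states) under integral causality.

β2 stroke→J1  (Se1 fixes effort; stroke away)
β0 stroke→I1  (0-jn J1 has e-setter on 2)
β1 stroke→I2  (common-e at J1 fixed by 2)
β3 stroke→R1  (common-e at J1 fixed by 2)
β4 stroke→I3  (common-e at J1 fixed by 2)

3  (I1, I2, I3 all integral)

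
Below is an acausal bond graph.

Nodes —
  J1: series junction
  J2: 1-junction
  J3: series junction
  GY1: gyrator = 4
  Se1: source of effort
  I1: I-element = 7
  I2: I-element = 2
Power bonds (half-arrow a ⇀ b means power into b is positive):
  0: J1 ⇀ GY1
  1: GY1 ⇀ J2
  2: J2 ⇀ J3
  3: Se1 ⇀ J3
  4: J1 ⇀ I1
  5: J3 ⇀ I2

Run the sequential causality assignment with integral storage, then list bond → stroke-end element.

#3 |J3  (Se1 fixes effort; stroke away)
#4 |I1  (I1: I, integral causality)
#0 |J1  (1-jn J1 has f-setter on 4)
#1 |J2  (through GY1, causality inverts; strokes same side of GY1)
#2 |J3  (closing 1-jn rule on J2)
#5 |I2  (J3 needs exactly one f-in)

#0 stroke at J1
#1 stroke at J2
#2 stroke at J3
#3 stroke at J3
#4 stroke at I1
#5 stroke at I2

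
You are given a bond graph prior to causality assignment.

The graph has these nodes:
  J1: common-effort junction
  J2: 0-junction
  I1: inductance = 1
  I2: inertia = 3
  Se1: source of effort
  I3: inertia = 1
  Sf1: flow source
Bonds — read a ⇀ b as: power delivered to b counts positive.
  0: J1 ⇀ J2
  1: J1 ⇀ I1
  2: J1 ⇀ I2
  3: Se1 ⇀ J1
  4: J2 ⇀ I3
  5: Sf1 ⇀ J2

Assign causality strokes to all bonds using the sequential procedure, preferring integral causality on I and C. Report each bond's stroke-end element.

#0 →J2
#1 →I1
#2 →I2
#3 →J1
#4 →I3
#5 →Sf1

#3 stroke→J1  (Se1: effort source, stroke at far end)
#5 stroke→Sf1  (Sf1 fixes flow; stroke at Sf1)
#0 stroke→J2  (J1: bond 3 brought effort, rest push out)
#1 stroke→I1  (0-jn J1 has e-setter on 3)
#2 stroke→I2  (J1: bond 3 brought effort, rest push out)
#4 stroke→I3  (J2: bond 0 brought effort, rest push out)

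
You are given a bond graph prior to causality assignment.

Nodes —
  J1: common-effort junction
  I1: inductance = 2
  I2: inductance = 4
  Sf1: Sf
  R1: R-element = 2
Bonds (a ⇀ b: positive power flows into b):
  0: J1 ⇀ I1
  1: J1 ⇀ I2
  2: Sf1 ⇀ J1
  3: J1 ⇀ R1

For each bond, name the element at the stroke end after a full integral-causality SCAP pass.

#2 stroke→Sf1  (source Sf1 imposes f)
#0 stroke→I1  (I1 integral (f out))
#1 stroke→I2  (I2: I, integral causality)
#3 stroke→J1  (J1 needs exactly one e-in)

bond 0 →I1
bond 1 →I2
bond 2 →Sf1
bond 3 →J1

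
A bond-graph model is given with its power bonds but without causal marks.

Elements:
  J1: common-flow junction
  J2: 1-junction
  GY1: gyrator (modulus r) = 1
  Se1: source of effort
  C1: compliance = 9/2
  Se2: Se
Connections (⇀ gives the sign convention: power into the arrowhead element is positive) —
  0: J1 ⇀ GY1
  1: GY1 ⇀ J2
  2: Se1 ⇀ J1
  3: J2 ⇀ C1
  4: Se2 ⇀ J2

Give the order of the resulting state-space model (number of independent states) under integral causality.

β2 stroke→J1  (Se1 fixes effort; stroke away)
β4 stroke→J2  (Se2 fixes effort; stroke away)
β0 stroke→GY1  (closing 1-jn rule on J1)
β1 stroke→GY1  (through GY1, causality inverts; strokes same side of GY1)
β3 stroke→J2  (J2: bond 1 brought flow, rest push out)

1  (C1 all integral)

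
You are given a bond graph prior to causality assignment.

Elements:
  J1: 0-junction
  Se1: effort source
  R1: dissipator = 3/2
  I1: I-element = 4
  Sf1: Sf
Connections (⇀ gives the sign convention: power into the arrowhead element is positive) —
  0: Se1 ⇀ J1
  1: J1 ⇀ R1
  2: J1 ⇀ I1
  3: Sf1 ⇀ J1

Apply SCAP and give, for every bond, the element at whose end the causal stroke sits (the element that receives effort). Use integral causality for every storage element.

b0 stroke at J1  (source Se1 imposes e)
b3 stroke at Sf1  (Sf1 (Sf) sets flow on bond)
b1 stroke at R1  (0-jn J1 has e-setter on 0)
b2 stroke at I1  (J1: bond 0 brought effort, rest push out)

bond 0 →J1
bond 1 →R1
bond 2 →I1
bond 3 →Sf1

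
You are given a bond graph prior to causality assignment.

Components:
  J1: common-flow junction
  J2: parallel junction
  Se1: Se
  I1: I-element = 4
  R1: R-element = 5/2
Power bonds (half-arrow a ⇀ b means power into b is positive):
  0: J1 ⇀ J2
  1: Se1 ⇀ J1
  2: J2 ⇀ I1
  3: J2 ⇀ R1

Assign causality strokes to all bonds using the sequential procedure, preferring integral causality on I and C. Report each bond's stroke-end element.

b1 |J1  (Se1: effort source, stroke at far end)
b0 |J2  (J1: last free bond brings flow in)
b2 |I1  (J2 effort already set via bond 0)
b3 |R1  (J2 effort already set via bond 0)

#0 →J2
#1 →J1
#2 →I1
#3 →R1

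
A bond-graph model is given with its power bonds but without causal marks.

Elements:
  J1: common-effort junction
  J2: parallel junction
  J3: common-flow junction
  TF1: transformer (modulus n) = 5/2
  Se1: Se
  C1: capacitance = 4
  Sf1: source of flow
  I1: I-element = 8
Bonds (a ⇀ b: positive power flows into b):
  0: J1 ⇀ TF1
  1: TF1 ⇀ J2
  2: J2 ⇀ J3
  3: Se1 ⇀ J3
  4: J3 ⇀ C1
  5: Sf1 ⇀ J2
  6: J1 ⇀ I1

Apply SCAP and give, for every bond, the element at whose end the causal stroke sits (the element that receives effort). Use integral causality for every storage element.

#0 stroke→J1
#1 stroke→TF1
#2 stroke→J2
#3 stroke→J3
#4 stroke→J3
#5 stroke→Sf1
#6 stroke→I1

b3 stroke→J3  (Se1 fixes effort; stroke away)
b5 stroke→Sf1  (Sf1: flow source, stroke at near end)
b4 stroke→J3  (C1: C, integral causality)
b2 stroke→J2  (closing 1-jn rule on J3)
b1 stroke→TF1  (J2: bond 2 brought effort, rest push out)
b0 stroke→J1  (TF TF1: opposite of bond 1)
b6 stroke→I1  (common-e at J1 fixed by 0)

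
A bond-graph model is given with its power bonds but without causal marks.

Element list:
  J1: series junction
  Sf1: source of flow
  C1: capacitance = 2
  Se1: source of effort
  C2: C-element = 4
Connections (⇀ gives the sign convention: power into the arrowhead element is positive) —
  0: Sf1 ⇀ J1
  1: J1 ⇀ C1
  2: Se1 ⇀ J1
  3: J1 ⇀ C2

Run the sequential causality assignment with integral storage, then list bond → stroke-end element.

β0 stroke at Sf1
β1 stroke at J1
β2 stroke at J1
β3 stroke at J1

bond 0 →Sf1  (Sf1 (Sf) sets flow on bond)
bond 2 →J1  (Se1 (Se) sets effort on bond)
bond 1 →J1  (common-f at J1 fixed by 0)
bond 3 →J1  (J1: bond 0 brought flow, rest push out)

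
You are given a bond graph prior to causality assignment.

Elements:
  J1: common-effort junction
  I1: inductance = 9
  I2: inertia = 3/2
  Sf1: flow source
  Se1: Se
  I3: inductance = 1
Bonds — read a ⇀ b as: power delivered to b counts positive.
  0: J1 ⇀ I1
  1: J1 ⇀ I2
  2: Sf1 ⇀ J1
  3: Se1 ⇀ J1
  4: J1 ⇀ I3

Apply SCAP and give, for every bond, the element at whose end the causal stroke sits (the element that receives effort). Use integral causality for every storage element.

#0 →I1
#1 →I2
#2 →Sf1
#3 →J1
#4 →I3

β2 →Sf1  (Sf1 fixes flow; stroke at Sf1)
β3 →J1  (Se1: effort source, stroke at far end)
β0 →I1  (0-jn J1 has e-setter on 3)
β1 →I2  (J1: bond 3 brought effort, rest push out)
β4 →I3  (common-e at J1 fixed by 3)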